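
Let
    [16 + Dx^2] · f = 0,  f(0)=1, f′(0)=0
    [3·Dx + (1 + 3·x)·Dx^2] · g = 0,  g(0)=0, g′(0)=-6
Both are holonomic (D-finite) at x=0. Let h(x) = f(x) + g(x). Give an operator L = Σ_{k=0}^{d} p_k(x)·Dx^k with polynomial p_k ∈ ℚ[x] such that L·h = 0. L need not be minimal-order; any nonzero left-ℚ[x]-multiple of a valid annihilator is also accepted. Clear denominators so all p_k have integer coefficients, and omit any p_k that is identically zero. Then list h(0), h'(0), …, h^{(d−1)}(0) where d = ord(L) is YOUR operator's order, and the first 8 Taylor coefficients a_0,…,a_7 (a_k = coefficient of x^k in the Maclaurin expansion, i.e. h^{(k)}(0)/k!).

L = (1680 + 2304·x + 3456·x^2)·Dx + (272 + 1584·x + 3456·x^2 + 3456·x^3)·Dx^2 + (105 + 144·x + 216·x^2)·Dx^3 + (17 + 99·x + 216·x^2 + 216·x^3)·Dx^4  (order 4).
h: a_k = 1, -6, 1, -18, 307/6, -486/5, 10679/45, -4374/7, …
ICs: h(0) = 1, h′(0) = -6, h′′(0) = 2, h′′′(0) = -108.

f: a_k = 1, 0, -8, 0, 32/3, 0, -256/45, 0, …
g: a_k = 0, -6, 9, -18, 81/2, -486/5, 243, -4374/7, …
L₀ := lclm(L_f,L_g); ord L₀ ≤ 2+2.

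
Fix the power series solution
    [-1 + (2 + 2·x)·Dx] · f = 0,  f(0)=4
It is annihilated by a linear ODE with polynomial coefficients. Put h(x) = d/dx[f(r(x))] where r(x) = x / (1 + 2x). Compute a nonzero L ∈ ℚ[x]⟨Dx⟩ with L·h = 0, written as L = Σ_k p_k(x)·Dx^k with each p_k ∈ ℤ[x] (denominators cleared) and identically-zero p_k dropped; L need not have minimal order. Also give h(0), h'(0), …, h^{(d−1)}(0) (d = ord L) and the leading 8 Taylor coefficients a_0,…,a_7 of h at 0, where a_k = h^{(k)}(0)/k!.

L = (-9 - 24·x) + (-2 - 10·x - 12·x^2)·Dx  (order 1).
h: a_k = 2, -9, 123/4, -757/8, 17715/64, -100935/128, 1134735/512, -6340365/1024, …
ICs: h(0) = 2.

f: a_k = 4, 2, -1/2, 1/4, -5/32, 7/64, -21/256, 33/512, …
f∘r: x↦r, Dx↦Dx/r' in L_f ⇒ L₀.
Differentiate: ansatz ord ≤ ord L₀ ⇒ L.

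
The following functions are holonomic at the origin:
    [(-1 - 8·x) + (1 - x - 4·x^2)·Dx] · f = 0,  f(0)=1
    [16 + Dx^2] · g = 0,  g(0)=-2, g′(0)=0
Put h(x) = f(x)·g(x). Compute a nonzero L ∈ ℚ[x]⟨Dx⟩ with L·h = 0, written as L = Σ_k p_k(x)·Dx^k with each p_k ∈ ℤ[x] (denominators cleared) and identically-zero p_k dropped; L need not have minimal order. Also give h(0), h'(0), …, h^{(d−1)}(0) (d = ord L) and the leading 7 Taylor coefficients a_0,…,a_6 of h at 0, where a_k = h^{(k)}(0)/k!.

L = (-8 + 16·x + 64·x^2) + (2 + 16·x)·Dx + (-1 + x + 4·x^2)·Dx^2  (order 2).
h: a_k = -2, -2, 6, -2, 2/3, -22/3, 302/45, …
ICs: h(0) = -2, h′(0) = -2.

f: a_k = 1, 1, 5, 9, 29, 65, 181, …
g: a_k = -2, 0, 16, 0, -64/3, 0, 512/45, …
L₀ := L_f ⊗_s L_g (sym. prod.), ord ≤ 2.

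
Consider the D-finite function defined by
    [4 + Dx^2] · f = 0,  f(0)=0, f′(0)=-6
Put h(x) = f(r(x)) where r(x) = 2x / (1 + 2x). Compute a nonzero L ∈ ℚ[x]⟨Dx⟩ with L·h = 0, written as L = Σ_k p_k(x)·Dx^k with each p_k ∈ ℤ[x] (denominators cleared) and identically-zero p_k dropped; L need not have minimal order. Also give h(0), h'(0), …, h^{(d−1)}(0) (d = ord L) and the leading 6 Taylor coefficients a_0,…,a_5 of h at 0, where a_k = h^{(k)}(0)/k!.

f: a_k = 0, -6, 0, 4, 0, -4/5, …
f∘r: x↦r, Dx↦Dx/r' in L_f ⇒ L₀.
L = 16 + (4 + 24·x + 48·x^2 + 32·x^3)·Dx + (1 + 8·x + 24·x^2 + 32·x^3 + 16·x^4)·Dx^2  (order 2).
h: a_k = 0, -12, 24, -16, -96, 2752/5, …
ICs: h(0) = 0, h′(0) = -12.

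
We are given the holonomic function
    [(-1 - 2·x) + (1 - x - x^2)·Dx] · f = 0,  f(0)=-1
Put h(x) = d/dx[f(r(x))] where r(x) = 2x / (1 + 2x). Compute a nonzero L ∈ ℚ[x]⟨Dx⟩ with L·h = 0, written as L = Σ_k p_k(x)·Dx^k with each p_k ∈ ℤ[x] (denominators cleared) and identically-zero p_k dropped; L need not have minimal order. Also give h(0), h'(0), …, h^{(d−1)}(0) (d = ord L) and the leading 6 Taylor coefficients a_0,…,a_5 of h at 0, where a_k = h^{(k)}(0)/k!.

f: a_k = -1, -1, -2, -3, -5, -8, …
Change of var in L_f (x↦r) gives L₀.
Derive L from L₀ (diff closure).
L = (4 + 24·x + 96·x^2 + 96·x^3) + (-1 - 10·x - 24·x^2 + 8·x^3 + 48·x^4)·Dx  (order 1).
h: a_k = -2, -8, 0, -64, 160, -768, …
ICs: h(0) = -2.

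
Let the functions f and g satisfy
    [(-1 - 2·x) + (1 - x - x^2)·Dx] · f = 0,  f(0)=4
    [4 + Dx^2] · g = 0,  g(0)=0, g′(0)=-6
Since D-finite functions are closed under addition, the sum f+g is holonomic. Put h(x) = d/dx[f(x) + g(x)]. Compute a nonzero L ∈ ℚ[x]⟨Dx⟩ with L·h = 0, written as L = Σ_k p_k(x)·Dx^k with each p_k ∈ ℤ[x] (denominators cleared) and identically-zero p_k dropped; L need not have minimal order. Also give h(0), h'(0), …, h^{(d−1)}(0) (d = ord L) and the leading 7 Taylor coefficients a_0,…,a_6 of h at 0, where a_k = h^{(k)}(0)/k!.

f: a_k = 4, 4, 8, 12, 20, 32, 52, …
g: a_k = 0, -6, 0, 4, 0, -4/5, 0, …
Sum ⇒ L₀ = lclm(L_f,L_g) in ℚ(x)⟨Dx⟩.
Differentiate: ansatz ord ≤ ord L₀ ⇒ L.
L = (272 + 704·x + 880·x^2 + 400·x^3 + 320·x^4 + 144·x^5 + 48·x^6) + (-44 - 52·x + 108·x^2 + 80·x^3 + 40·x^4 + 72·x^5 + 56·x^6 + 16·x^7)·Dx + (68 + 176·x + 220·x^2 + 100·x^3 + 80·x^4 + 36·x^5 + 12·x^6)·Dx^2 + (-11 - 13·x + 27·x^2 + 20·x^3 + 10·x^4 + 18·x^5 + 14·x^6 + 4·x^7)·Dx^3  (order 3).
h: a_k = -2, 16, 48, 80, 156, 312, 8828/15, …
ICs: h(0) = -2, h′(0) = 16, h′′(0) = 96.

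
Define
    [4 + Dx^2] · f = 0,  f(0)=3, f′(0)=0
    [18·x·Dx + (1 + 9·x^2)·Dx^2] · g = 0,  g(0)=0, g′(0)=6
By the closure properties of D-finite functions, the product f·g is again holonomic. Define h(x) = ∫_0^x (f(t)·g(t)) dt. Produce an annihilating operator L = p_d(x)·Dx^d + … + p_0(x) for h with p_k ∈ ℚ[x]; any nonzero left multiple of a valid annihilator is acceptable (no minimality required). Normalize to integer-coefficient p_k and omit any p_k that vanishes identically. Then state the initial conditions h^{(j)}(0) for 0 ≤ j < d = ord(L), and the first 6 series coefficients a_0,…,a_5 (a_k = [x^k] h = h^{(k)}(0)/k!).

L = (2080 + 50256·x^2 + 89424·x^4 + 186624·x^6 + 419904·x^8)·Dx + (3168·x + 38880·x^3 + 139968·x^5 + 419904·x^7)·Dx^2 + (572 + 13788·x^2 + 33048·x^4 + 93312·x^6 + 209952·x^8)·Dx^3 + (792·x + 9720·x^3 + 34992·x^5 + 104976·x^7)·Dx^4 + (13 + 306·x^2 + 2673·x^4 + 11664·x^6 + 26244·x^8)·Dx^5  (order 5).
h: a_k = 0, 0, 9, 0, -45/2, 0, …
ICs: h(0) = 0, h′(0) = 0, h′′(0) = 18, h′′′(0) = 0, h′′′′(0) = -540.

f: a_k = 3, 0, -6, 0, 2, 0, …
g: a_k = 0, 6, 0, -18, 0, 486/5, …
Sym-product of L_f,L_g gives L₀ (≤ ord 4).
Integrate: L := L₀·Dx.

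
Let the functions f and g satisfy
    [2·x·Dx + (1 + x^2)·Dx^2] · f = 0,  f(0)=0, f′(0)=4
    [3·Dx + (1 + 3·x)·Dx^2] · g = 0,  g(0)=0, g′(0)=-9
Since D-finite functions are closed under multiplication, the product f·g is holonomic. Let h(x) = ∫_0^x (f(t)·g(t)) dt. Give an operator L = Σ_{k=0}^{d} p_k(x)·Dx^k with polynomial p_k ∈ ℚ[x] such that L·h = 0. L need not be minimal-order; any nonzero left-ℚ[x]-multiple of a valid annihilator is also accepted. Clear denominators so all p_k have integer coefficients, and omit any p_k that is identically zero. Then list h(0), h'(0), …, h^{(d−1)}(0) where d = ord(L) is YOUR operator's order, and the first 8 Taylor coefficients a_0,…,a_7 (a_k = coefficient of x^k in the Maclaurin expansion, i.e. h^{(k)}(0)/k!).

L = (264 + 1260·x + 1008·x^2 + 3420·x^3 + 3240·x^4 + 4212·x^5 + 324·x^7)·Dx^2 + (178 + 660·x + 3828·x^2 + 7308·x^3 + 12960·x^4 + 10044·x^5 + 11340·x^6 + 324·x^7 + 1134·x^8)·Dx^3 + (132 + 608·x + 1728·x^2 + 4568·x^3 + 6456·x^4 + 8856·x^5 + 5184·x^6 + 5544·x^7 + 324·x^8 + 648·x^9)·Dx^4 + (13 + 102·x + 341·x^2 + 744·x^3 + 1138·x^4 + 1236·x^5 + 1386·x^6 + 648·x^7 + 657·x^8 + 54·x^9 + 81·x^10)·Dx^5  (order 5).
h: a_k = 0, 0, 0, -12, 27/2, -96/5, 75/2, -396/5, …
ICs: h(0) = 0, h′(0) = 0, h′′(0) = 0, h′′′(0) = -72, h′′′′(0) = 324.

f: a_k = 0, 4, 0, -4/3, 0, 4/5, 0, -4/7, …
g: a_k = 0, -9, 27/2, -27, 243/4, -729/5, 729/2, -6561/7, …
Sym-product of L_f,L_g gives L₀ (≤ ord 4).
∫: right-multiply L₀ by Dx.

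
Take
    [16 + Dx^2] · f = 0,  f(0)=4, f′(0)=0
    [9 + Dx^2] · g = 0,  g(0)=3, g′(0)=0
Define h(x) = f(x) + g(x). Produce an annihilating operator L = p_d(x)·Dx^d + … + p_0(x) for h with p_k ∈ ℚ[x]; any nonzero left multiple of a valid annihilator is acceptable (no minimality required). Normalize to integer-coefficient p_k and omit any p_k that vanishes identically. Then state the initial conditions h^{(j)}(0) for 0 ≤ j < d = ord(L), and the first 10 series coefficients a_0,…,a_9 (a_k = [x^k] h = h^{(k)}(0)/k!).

f: a_k = 4, 0, -32, 0, 128/3, 0, -1024/45, 0, 2048/315, 0, …
g: a_k = 3, 0, -27/2, 0, 81/8, 0, -243/80, 0, 2187/4480, 0, …
f+g: L₀ = lclm(L_f,L_g), ord ≤ 2+2.
L = 144 + 25·Dx^2 + Dx^4  (order 4).
h: a_k = 7, 0, -91/2, 0, 1267/24, 0, -18571/720, 0, 40261/5760, 0, …
ICs: h(0) = 7, h′(0) = 0, h′′(0) = -91, h′′′(0) = 0.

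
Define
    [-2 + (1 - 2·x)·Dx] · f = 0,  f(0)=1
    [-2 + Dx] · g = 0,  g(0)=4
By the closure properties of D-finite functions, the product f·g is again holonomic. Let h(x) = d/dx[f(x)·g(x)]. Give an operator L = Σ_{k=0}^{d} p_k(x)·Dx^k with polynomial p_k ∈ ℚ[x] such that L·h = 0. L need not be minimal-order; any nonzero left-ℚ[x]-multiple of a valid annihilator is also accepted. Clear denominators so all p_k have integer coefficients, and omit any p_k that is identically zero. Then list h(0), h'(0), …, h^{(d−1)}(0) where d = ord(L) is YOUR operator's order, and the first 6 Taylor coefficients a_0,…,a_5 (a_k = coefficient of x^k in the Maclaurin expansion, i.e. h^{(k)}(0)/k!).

f: a_k = 1, 2, 4, 8, 16, 32, …
g: a_k = 4, 8, 8, 16/3, 8/3, 16/15, …
f·g: L₀ = L_f ⊗_s L_g, ord ≤ 1·1.
h=h₀': d/dx-closure on L₀ ⇒ L.
L = (5 - 8·x + 4·x^2) + (-1 + 3·x - 2·x^2)·Dx  (order 1).
h: a_k = 16, 80, 256, 2080/3, 5216/3, 62624/15, …
ICs: h(0) = 16.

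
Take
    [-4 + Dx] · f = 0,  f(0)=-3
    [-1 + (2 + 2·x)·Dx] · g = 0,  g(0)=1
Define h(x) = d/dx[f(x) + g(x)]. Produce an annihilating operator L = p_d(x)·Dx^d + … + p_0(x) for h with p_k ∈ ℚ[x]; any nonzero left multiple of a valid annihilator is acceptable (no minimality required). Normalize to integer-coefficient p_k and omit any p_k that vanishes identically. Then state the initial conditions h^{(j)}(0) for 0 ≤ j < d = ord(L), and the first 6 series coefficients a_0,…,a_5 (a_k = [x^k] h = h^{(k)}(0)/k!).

f: a_k = -3, -12, -24, -32, -32, -128/5, …
g: a_k = 1, 1/2, -1/8, 1/16, -5/128, 7/256, …
Weyl lclm of L_f,L_g ⇒ L₀ (ord ≤ 2).
Derive L from L₀ (diff closure).
L = (-44 - 32·x) + (-61 - 128·x - 64·x^2)·Dx + (18 + 34·x + 16·x^2)·Dx^2  (order 2).
h: a_k = -23/2, -193/4, -1533/16, -4101/32, -32733/256, -262459/2560, …
ICs: h(0) = -23/2, h′(0) = -193/4.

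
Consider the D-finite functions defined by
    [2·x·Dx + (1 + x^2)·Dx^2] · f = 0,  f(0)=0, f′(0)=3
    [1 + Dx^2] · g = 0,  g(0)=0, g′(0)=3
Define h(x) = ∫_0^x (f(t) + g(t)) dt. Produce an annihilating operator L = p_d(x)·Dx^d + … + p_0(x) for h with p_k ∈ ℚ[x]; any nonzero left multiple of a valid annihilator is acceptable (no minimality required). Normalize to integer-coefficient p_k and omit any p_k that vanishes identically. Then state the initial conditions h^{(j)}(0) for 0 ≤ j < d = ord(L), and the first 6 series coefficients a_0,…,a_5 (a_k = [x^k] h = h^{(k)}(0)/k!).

f: a_k = 0, 3, 0, -1, 0, 3/5, …
g: a_k = 0, 3, 0, -1/2, 0, 1/40, …
Sum ⇒ L₀ = lclm(L_f,L_g) in ℚ(x)⟨Dx⟩.
h=∫h₀ ⇒ L = L₀·Dx.
L = (-22·x + 28·x^3 + 2·x^5)·Dx^2 + (-1 + 7·x^2 + 9·x^4 + x^6)·Dx^3 + (-22·x + 28·x^3 + 2·x^5)·Dx^4 + (-1 + 7·x^2 + 9·x^4 + x^6)·Dx^5  (order 5).
h: a_k = 0, 0, 3, 0, -3/8, 0, …
ICs: h(0) = 0, h′(0) = 0, h′′(0) = 6, h′′′(0) = 0, h′′′′(0) = -9.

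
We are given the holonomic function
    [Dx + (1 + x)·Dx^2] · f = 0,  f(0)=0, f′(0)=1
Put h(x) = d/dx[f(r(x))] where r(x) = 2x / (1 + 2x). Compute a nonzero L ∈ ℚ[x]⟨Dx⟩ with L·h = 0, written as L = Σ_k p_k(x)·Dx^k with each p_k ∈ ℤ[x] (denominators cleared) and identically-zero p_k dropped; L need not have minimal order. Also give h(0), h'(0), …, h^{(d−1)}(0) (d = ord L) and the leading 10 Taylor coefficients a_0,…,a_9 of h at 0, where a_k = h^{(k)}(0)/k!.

L = (6 + 16·x) + (1 + 6·x + 8·x^2)·Dx  (order 1).
h: a_k = 2, -12, 56, -240, 992, -4032, 16256, -65280, 261632, -1047552, …
ICs: h(0) = 2.

f: a_k = 0, 1, -1/2, 1/3, -1/4, 1/5, -1/6, 1/7, -1/8, 1/9, …
f∘r: x↦r, Dx↦Dx/r' in L_f ⇒ L₀.
Derive L from L₀ (diff closure).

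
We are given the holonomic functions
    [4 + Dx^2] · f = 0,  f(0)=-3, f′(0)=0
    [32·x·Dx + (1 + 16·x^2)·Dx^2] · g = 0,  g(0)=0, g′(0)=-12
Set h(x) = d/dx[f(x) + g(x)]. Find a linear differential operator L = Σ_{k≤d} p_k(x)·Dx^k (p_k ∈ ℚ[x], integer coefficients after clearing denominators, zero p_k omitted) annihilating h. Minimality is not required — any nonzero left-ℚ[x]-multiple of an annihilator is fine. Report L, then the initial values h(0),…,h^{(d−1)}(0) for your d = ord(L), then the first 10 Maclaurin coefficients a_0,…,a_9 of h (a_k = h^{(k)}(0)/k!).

f: a_k = -3, 0, 6, 0, -2, 0, 4/15, 0, -2/105, 0, …
g: a_k = 0, -12, 0, 64, 0, -3072/5, 0, 49152/7, 0, -262144/3, …
L₀ := lclm(L_f,L_g); ord L₀ ≤ 2+2.
Derive L from L₀ (diff closure).
L = (-6016·x + 102400·x^3 + 32768·x^5) + (-28 + 1216·x^2 + 27648·x^4 + 16384·x^6)·Dx + (-1504·x + 25600·x^3 + 8192·x^5)·Dx^2 + (-7 + 304·x^2 + 6912·x^4 + 4096·x^6)·Dx^3  (order 3).
h: a_k = -12, 12, 192, -8, -3072, 8/5, 49152, -16/105, -786432, 8/945, …
ICs: h(0) = -12, h′(0) = 12, h′′(0) = 384.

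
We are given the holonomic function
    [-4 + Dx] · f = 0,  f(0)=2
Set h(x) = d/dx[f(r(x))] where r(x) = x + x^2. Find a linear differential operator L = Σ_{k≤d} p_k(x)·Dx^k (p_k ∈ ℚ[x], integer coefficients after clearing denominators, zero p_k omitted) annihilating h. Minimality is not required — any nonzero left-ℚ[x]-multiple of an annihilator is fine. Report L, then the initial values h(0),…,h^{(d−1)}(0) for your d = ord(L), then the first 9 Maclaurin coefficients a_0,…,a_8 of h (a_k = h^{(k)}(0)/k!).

L = (6 + 16·x + 16·x^2) + (-1 - 2·x)·Dx  (order 1).
h: a_k = 8, 48, 160, 1216/3, 832, 22144/15, 104192/45, 23040/7, 1351936/315, …
ICs: h(0) = 8.

f: a_k = 2, 8, 16, 64/3, 64/3, 256/15, 512/45, 2048/315, 1024/315, …
f∘r: x↦r, Dx↦Dx/r' in L_f ⇒ L₀.
Differentiate: ansatz ord ≤ ord L₀ ⇒ L.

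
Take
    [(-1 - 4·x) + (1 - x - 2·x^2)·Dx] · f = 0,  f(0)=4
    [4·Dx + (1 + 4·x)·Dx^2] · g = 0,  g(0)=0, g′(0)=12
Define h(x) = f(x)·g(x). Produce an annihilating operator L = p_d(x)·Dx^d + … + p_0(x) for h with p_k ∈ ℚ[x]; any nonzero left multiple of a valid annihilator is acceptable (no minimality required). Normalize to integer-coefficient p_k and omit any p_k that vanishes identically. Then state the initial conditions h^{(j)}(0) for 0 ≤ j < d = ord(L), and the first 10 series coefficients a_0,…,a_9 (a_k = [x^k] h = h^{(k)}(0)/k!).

L = (8 + 32·x) + (-2 + 20·x + 40·x^2)·Dx + (-1 - 3·x + 6·x^2 + 8·x^3)·Dx^2  (order 2).
h: a_k = 0, 48, -48, 304, -560, 12528/5, -34032/5, 920208/35, -599376/7, 33230768/105, …
ICs: h(0) = 0, h′(0) = 48.

f: a_k = 4, 4, 12, 20, 44, 84, 172, 340, 684, 1364, …
g: a_k = 0, 12, -24, 64, -192, 3072/5, -2048, 49152/7, -24576, 262144/3, …
h₀=f·g: eliminate ⇒ L₀, order ≤ 1·2.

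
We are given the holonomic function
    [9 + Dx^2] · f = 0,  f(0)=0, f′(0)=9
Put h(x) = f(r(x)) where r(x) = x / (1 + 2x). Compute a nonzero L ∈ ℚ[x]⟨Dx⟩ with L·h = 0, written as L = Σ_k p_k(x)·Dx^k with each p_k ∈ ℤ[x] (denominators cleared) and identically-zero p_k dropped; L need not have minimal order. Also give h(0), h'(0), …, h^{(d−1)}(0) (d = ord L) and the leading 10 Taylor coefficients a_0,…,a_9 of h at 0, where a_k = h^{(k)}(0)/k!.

f: a_k = 0, 9, 0, -27/2, 0, 243/40, 0, -729/560, 0, 729/4480, …
Substitute x→r, Dx→(1/r')Dx; clear ⇒ L₀.
L = 9 + (4 + 24·x + 48·x^2 + 32·x^3)·Dx + (1 + 8·x + 24·x^2 + 32·x^3 + 16·x^4)·Dx^2  (order 2).
h: a_k = 0, 9, -18, 45/2, 9, -6957/40, 2925/4, -1288449/560, 249489/40, -13645755/896, …
ICs: h(0) = 0, h′(0) = 9.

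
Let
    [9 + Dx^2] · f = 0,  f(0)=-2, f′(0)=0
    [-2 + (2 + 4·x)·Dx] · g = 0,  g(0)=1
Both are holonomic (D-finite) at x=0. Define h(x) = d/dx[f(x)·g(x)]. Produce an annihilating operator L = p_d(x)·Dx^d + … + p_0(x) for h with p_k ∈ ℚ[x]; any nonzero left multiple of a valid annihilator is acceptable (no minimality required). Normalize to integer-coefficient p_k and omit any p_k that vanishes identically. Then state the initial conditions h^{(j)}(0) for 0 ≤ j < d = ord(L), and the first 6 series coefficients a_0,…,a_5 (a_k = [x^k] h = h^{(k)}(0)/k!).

f: a_k = -2, 0, 9, 0, -27/4, 0, …
g: a_k = 1, 1, -1/2, 1/2, -5/8, 7/8, …
Product ⇒ symmetric product L₀, ord ≤ 2.
Differentiate: ansatz ord ≤ ord L₀ ⇒ L.
L = (14 + 84·x + 192·x^2 + 216·x^3 + 108·x^4) + (-1 - 8·x - 18·x^2 - 12·x^3)·Dx + (1 + 7·x + 19·x^2 + 24·x^3 + 12·x^4)·Dx^2  (order 2).
h: a_k = -2, 20, 24, -40, -20, 72/5, …
ICs: h(0) = -2, h′(0) = 20.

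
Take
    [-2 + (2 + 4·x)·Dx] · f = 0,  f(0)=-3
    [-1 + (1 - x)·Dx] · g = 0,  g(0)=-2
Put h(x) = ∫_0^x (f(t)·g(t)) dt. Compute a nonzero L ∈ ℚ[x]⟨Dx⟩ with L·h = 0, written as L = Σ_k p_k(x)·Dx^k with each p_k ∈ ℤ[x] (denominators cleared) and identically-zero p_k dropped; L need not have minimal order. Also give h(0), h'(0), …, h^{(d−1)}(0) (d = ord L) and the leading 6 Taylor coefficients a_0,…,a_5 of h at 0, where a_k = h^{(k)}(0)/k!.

L = (2 + x)·Dx + (-1 - x + 2·x^2)·Dx^2  (order 2).
h: a_k = 0, 6, 6, 3, 3, 33/20, …
ICs: h(0) = 0, h′(0) = 6.

f: a_k = -3, -3, 3/2, -3/2, 15/8, -21/8, …
g: a_k = -2, -2, -2, -2, -2, -2, …
Sym-product of L_f,L_g gives L₀ (≤ ord 1).
Integrate: L := L₀·Dx.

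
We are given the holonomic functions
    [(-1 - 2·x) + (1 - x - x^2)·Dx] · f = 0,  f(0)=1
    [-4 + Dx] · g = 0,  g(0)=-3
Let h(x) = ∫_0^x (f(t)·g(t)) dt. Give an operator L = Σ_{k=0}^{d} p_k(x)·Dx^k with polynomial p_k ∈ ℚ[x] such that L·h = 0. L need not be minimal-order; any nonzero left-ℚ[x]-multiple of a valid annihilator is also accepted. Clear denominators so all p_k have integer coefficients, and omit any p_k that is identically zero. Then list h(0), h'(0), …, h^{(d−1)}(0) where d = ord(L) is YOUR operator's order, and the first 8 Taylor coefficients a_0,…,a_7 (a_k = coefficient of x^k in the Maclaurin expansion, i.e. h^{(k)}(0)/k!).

f: a_k = 1, 1, 2, 3, 5, 8, 13, 21, …
g: a_k = -3, -12, -24, -32, -32, -128/5, -256/15, -1024/105, …
f·g: L₀ = L_f ⊗_s L_g, ord ≤ 1·1.
h=∫₀ˣh₀: take L = L₀·Dx.
L = (5 - 2·x - 4·x^2)·Dx + (-1 + x + x^2)·Dx^2  (order 2).
h: a_k = 0, -3, -15/2, -14, -89/4, -163/5, -694/15, -1373/21, …
ICs: h(0) = 0, h′(0) = -3.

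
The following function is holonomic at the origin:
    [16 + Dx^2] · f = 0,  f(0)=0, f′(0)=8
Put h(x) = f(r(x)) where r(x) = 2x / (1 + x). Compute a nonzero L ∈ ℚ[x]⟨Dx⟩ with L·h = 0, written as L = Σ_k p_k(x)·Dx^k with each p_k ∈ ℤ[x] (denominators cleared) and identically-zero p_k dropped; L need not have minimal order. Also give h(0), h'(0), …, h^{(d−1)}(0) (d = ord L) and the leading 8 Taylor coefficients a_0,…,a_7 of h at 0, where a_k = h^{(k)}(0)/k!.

L = 64 + (2 + 6·x + 6·x^2 + 2·x^3)·Dx + (1 + 4·x + 6·x^2 + 4·x^3 + x^4)·Dx^2  (order 2).
h: a_k = 0, 16, -16, -464/3, 496, -6928/15, -1040, 1516976/315, …
ICs: h(0) = 0, h′(0) = 16.

f: a_k = 0, 8, 0, -64/3, 0, 256/15, 0, -2048/315, …
L₀ from L_f via x↦r, Dx↦r'^{-1}Dx.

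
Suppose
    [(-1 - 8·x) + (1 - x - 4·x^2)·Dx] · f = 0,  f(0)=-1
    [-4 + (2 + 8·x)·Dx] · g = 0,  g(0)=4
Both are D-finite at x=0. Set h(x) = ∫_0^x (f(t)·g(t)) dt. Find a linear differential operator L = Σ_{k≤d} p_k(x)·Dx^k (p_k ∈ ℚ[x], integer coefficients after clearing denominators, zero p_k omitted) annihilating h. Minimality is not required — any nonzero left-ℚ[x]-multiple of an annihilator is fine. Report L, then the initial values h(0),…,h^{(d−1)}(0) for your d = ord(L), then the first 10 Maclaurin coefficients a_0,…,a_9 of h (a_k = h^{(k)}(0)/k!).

L = (3 + 10·x + 24·x^2)·Dx + (-1 - 3·x + 8·x^2 + 16·x^3)·Dx^2  (order 2).
h: a_k = 0, -4, -6, -20/3, -21, -124/5, -286/3, -732/7, -1019/2, -3572/9, …
ICs: h(0) = 0, h′(0) = -4.

f: a_k = -1, -1, -5, -9, -29, -65, -181, -441, -1165, -2929, …
g: a_k = 4, 8, -8, 16, -40, 112, -336, 1056, -3432, 11440, …
h₀=f·g: eliminate ⇒ L₀, order ≤ 1·1.
∫: right-multiply L₀ by Dx.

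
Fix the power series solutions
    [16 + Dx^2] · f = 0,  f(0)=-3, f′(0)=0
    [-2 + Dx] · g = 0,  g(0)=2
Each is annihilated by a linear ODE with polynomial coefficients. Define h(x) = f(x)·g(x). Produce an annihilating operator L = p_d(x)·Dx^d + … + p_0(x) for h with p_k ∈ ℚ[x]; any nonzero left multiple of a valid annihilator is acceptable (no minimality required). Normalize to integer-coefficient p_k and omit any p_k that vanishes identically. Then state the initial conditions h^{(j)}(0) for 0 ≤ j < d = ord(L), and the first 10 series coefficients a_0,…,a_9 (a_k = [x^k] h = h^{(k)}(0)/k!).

L = 20 - 4·Dx + Dx^2  (order 2).
h: a_k = -6, -12, 36, 88, 28, -328/5, -312/5, -464/105, 2108/105, 9592/945, …
ICs: h(0) = -6, h′(0) = -12.

f: a_k = -3, 0, 24, 0, -32, 0, 256/15, 0, -512/105, 0, …
g: a_k = 2, 4, 4, 8/3, 4/3, 8/15, 8/45, 16/315, 4/315, 8/2835, …
L₀ := L_f ⊗_s L_g (sym. prod.), ord ≤ 2.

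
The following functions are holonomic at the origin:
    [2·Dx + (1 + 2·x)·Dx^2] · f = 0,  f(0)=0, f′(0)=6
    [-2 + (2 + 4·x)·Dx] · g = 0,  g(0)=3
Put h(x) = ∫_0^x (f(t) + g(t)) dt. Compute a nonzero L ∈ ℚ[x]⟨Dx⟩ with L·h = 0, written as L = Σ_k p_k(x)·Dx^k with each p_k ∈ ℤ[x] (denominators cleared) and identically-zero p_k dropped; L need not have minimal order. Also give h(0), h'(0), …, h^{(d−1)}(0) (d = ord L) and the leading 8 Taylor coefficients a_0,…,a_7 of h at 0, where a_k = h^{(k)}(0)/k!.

L = 2·Dx^2 + (5 + 10·x)·Dx^3 + (1 + 4·x + 4·x^2)·Dx^4  (order 4).
h: a_k = 0, 3, 9/2, -5/2, 19/8, -111/40, 291/80, -575/112, …
ICs: h(0) = 0, h′(0) = 3, h′′(0) = 9, h′′′(0) = -15.

f: a_k = 0, 6, -6, 8, -12, 96/5, -32, 384/7, …
g: a_k = 3, 3, -3/2, 3/2, -15/8, 21/8, -63/16, 99/16, …
h₀=f+g: left-lcm gives L₀, ord ≤ 3.
Integrate: L := L₀·Dx.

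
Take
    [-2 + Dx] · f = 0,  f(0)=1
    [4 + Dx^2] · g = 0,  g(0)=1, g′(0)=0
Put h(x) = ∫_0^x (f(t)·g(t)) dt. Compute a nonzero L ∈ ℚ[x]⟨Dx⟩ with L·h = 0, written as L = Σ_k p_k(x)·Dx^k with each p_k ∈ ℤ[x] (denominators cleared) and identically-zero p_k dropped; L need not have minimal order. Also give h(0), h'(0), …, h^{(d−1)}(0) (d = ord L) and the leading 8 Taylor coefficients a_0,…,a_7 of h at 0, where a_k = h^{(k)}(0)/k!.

f: a_k = 1, 2, 2, 4/3, 2/3, 4/15, 4/45, 8/315, …
g: a_k = 1, 0, -2, 0, 2/3, 0, -4/45, 0, …
h₀=f·g: eliminate ⇒ L₀, order ≤ 1·2.
h=∫₀ˣh₀: take L = L₀·Dx.
L = 8·Dx - 4·Dx^2 + Dx^3  (order 3).
h: a_k = 0, 1, 1, 0, -2/3, -8/15, -8/45, 0, …
ICs: h(0) = 0, h′(0) = 1, h′′(0) = 2.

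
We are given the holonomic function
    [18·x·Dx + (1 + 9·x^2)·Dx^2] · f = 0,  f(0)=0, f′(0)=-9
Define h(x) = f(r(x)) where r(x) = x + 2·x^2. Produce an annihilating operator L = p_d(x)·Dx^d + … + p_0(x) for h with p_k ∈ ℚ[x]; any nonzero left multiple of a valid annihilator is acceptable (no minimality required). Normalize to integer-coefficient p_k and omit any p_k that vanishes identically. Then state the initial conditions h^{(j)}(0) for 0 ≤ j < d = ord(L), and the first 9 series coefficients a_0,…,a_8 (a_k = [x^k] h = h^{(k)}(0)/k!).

L = (-4 + 18·x + 144·x^2 + 432·x^3 + 432·x^4)·Dx + (1 + 4·x + 9·x^2 + 72·x^3 + 180·x^4 + 144·x^5)·Dx^2  (order 2).
h: a_k = 0, -9, -18, 27, 162, 891/5, -1242, -34263/7, 1458, …
ICs: h(0) = 0, h′(0) = -9.

f: a_k = 0, -9, 0, 27, 0, -729/5, 0, 6561/7, 0, …
L₀ from L_f via x↦r, Dx↦r'^{-1}Dx.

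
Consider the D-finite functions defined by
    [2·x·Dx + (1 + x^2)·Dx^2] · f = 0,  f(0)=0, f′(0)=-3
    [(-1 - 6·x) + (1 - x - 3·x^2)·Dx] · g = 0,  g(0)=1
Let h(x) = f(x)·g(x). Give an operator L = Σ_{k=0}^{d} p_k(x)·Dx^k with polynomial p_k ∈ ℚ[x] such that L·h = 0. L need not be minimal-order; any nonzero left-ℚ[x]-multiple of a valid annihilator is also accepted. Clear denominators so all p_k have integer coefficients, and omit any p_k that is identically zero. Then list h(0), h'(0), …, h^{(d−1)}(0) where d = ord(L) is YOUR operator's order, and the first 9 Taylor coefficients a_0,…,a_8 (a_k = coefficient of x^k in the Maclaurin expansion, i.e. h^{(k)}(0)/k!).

L = (6 + 2·x + 18·x^2) + (2 + 10·x + 4·x^2 + 18·x^3)·Dx + (-1 + x + 2·x^2 + x^3 + 3·x^4)·Dx^2  (order 2).
h: a_k = 0, -3, -3, -11, -20, -268/5, -568/5, -9589/35, -21517/35, …
ICs: h(0) = 0, h′(0) = -3.

f: a_k = 0, -3, 0, 1, 0, -3/5, 0, 3/7, 0, …
g: a_k = 1, 1, 4, 7, 19, 40, 97, 217, 508, …
L₀ := L_f ⊗_s L_g (sym. prod.), ord ≤ 2.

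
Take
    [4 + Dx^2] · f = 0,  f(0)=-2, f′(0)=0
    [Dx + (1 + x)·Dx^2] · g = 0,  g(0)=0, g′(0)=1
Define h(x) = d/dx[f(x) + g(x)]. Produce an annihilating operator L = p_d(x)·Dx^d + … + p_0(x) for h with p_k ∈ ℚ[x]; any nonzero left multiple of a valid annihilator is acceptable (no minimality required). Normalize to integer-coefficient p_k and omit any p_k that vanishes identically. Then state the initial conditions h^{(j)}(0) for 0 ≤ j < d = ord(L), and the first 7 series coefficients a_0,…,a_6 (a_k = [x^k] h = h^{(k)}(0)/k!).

L = (20 + 16·x + 8·x^2) + (12 + 28·x + 24·x^2 + 8·x^3)·Dx + (5 + 4·x + 2·x^2)·Dx^2 + (3 + 7·x + 6·x^2 + 2·x^3)·Dx^3  (order 3).
h: a_k = 1, 7, 1, -19/3, 1, 1/15, 1, …
ICs: h(0) = 1, h′(0) = 7, h′′(0) = 2.

f: a_k = -2, 0, 4, 0, -4/3, 0, 8/45, …
g: a_k = 0, 1, -1/2, 1/3, -1/4, 1/5, -1/6, …
Sum ⇒ L₀ = lclm(L_f,L_g) in ℚ(x)⟨Dx⟩.
h=h₀': d/dx-closure on L₀ ⇒ L.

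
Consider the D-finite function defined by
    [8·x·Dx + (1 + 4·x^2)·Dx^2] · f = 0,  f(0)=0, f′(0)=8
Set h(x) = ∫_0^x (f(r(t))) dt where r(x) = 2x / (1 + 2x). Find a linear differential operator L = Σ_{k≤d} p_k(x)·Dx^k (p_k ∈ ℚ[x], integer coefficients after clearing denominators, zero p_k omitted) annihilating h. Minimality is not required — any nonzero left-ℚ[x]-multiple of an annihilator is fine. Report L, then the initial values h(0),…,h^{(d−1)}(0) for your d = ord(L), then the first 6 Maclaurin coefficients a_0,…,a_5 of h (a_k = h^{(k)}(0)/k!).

L = (4 + 40·x)·Dx^2 + (1 + 4·x + 20·x^2)·Dx^3  (order 3).
h: a_k = 0, 0, 8, -32/3, -16/3, 384/5, …
ICs: h(0) = 0, h′(0) = 0, h′′(0) = 16.

f: a_k = 0, 8, 0, -32/3, 0, 128/5, …
Substitute x→r, Dx→(1/r')Dx; clear ⇒ L₀.
h=∫h₀ ⇒ L = L₀·Dx.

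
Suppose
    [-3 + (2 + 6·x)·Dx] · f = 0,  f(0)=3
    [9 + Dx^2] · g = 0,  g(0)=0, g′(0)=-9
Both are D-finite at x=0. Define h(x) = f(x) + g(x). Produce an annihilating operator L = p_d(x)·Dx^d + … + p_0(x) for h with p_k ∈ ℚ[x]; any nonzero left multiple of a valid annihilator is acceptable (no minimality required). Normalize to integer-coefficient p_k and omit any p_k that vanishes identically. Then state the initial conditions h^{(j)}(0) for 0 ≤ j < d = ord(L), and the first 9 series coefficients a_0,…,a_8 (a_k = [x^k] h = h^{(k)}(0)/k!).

f: a_k = 3, 9/2, -27/8, 81/16, -1215/128, 5103/256, -45927/1024, 216513/2048, -8444007/32768, …
g: a_k = 0, -9, 0, 27/2, 0, -243/40, 0, 729/560, 0, …
L₀ := lclm(L_f,L_g); ord L₀ ≤ 1+2.
L = (-63 - 216·x - 324·x^2) + (18 + 198·x + 648·x^2 + 648·x^3)·Dx + (-7 - 24·x - 36·x^2)·Dx^2 + (2 + 22·x + 72·x^2 + 72·x^3)·Dx^3  (order 3).
h: a_k = 3, -9/2, -27/8, 297/16, -1215/128, 17739/1280, -45927/1024, 7671267/71680, -8444007/32768, …
ICs: h(0) = 3, h′(0) = -9/2, h′′(0) = -27/4.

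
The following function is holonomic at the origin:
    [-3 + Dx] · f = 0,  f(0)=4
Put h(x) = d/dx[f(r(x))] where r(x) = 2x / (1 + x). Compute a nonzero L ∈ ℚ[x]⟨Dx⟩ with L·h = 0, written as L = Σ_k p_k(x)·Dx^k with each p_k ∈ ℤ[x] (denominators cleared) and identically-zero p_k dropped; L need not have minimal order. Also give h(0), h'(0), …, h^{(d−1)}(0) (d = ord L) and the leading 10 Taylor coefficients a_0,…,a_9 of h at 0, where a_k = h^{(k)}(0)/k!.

L = (4 - 2·x) + (-1 - 2·x - x^2)·Dx  (order 1).
h: a_k = 24, 96, 72, -96, -24, 576/5, -456/5, -384/35, 3672/35, -4512/35, …
ICs: h(0) = 24.

f: a_k = 4, 12, 18, 18, 27/2, 81/10, 81/20, 243/140, 729/1120, 243/1120, …
h₀=f(r): pull back L_f along r ⇒ L₀.
Differentiate: ansatz ord ≤ ord L₀ ⇒ L.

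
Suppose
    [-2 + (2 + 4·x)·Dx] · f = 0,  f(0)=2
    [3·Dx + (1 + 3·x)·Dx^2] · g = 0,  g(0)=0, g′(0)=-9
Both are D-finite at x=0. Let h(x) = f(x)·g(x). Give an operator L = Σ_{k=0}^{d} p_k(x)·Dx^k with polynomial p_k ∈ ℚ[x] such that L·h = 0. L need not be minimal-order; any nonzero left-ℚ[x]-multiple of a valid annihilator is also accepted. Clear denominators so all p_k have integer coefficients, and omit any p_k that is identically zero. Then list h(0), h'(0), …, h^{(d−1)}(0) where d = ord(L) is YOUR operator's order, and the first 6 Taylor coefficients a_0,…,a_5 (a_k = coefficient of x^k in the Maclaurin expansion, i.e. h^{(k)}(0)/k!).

f: a_k = 2, 2, -1, 1, -5/4, 7/4, …
g: a_k = 0, -9, 27/2, -27, 243/4, -729/5, …
Sym-product of L_f,L_g gives L₀ (≤ ord 2).
L = 3·x + (1 + 2·x)·Dx + (1 + 7·x + 16·x^2 + 12·x^3)·Dx^2  (order 2).
h: a_k = 0, -18, 9, -18, 45, -2367/20, …
ICs: h(0) = 0, h′(0) = -18.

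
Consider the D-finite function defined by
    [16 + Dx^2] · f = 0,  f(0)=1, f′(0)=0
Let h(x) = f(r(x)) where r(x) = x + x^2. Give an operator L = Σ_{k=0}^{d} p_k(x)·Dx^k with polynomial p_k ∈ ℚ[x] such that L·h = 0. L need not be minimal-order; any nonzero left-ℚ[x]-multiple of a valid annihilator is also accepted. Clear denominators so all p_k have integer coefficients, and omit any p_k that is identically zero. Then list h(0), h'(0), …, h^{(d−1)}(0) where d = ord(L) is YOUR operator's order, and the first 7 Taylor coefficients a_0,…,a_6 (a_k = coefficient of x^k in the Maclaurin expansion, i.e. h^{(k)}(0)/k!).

f: a_k = 1, 0, -8, 0, 32/3, 0, -256/45, …
Change of var in L_f (x↦r) gives L₀.
L = (16 + 96·x + 192·x^2 + 128·x^3) - 2·Dx + (1 + 2·x)·Dx^2  (order 2).
h: a_k = 1, 0, -8, -16, 8/3, 128/3, 2624/45, …
ICs: h(0) = 1, h′(0) = 0.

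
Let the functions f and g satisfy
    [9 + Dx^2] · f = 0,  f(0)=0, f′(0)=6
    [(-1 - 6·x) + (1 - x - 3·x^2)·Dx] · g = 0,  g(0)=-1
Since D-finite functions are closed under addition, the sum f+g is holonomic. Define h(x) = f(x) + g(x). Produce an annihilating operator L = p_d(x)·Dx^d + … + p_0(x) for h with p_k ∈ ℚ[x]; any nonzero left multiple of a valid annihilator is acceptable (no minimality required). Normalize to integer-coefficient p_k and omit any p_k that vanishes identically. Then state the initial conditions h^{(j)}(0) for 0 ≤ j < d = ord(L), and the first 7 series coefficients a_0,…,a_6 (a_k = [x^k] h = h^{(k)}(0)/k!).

f: a_k = 0, 6, 0, -9, 0, 81/20, 0, …
g: a_k = -1, -1, -4, -7, -19, -40, -97, …
Sum ⇒ L₀ = lclm(L_f,L_g) in ℚ(x)⟨Dx⟩.
L = (-459 - 2916·x - 1539·x^2 - 3888·x^3 - 3645·x^4 - 4374·x^5) + (153 - 153·x - 378·x^2 + 405·x^3 - 2187·x^5 - 2187·x^6)·Dx + (-51 - 324·x - 171·x^2 - 432·x^3 - 405·x^4 - 486·x^5)·Dx^2 + (17 - 17·x - 42·x^2 + 45·x^3 - 243·x^5 - 243·x^6)·Dx^3  (order 3).
h: a_k = -1, 5, -4, -16, -19, -719/20, -97, …
ICs: h(0) = -1, h′(0) = 5, h′′(0) = -8.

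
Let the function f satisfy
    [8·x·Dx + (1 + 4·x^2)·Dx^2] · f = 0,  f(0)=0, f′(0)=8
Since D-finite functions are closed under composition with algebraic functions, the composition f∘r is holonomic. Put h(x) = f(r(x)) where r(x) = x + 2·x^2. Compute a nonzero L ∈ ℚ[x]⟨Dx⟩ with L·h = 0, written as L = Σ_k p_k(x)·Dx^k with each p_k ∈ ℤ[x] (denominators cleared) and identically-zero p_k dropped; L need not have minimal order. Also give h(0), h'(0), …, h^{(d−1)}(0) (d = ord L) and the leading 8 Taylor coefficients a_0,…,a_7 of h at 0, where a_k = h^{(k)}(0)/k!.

L = (-4 + 8·x + 64·x^2 + 192·x^3 + 192·x^4)·Dx + (1 + 4·x + 4·x^2 + 32·x^3 + 80·x^4 + 64·x^5)·Dx^2  (order 2).
h: a_k = 0, 8, 16, -32/3, -64, -512/5, 512/3, 6656/7, …
ICs: h(0) = 0, h′(0) = 8.

f: a_k = 0, 8, 0, -32/3, 0, 128/5, 0, -512/7, …
f∘r: x↦r, Dx↦Dx/r' in L_f ⇒ L₀.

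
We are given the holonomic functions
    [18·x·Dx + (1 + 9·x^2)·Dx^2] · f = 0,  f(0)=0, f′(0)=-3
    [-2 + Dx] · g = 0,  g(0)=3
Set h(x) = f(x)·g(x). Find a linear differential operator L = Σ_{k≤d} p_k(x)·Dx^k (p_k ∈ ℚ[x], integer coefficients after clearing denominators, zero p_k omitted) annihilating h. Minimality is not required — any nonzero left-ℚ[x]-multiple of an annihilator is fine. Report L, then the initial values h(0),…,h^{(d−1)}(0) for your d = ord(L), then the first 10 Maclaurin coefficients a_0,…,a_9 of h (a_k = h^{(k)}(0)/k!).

L = (4 - 36·x + 36·x^2) + (-4 + 18·x - 36·x^2)·Dx + (1 + 9·x^2)·Dx^2  (order 2).
h: a_k = 0, -9, -18, 9, 42, -489/5, -258, 23201/35, 11810/7, -33469/7, …
ICs: h(0) = 0, h′(0) = -9.

f: a_k = 0, -3, 0, 9, 0, -243/5, 0, 2187/7, 0, -2187, …
g: a_k = 3, 6, 6, 4, 2, 4/5, 4/15, 8/105, 2/105, 4/945, …
Sym-product of L_f,L_g gives L₀ (≤ ord 2).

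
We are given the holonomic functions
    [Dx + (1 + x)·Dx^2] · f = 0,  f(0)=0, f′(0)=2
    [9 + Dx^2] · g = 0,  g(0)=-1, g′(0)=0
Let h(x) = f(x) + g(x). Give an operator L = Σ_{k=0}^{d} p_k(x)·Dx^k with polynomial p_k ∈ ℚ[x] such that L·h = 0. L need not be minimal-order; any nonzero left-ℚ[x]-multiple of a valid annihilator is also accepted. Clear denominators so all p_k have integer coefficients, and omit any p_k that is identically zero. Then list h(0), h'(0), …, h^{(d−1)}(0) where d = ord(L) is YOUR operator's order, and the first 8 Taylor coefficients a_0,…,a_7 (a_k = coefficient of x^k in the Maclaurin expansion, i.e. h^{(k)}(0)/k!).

f: a_k = 0, 2, -1, 2/3, -1/2, 2/5, -1/3, 2/7, …
g: a_k = -1, 0, 9/2, 0, -27/8, 0, 81/80, 0, …
L₀ := lclm(L_f,L_g); ord L₀ ≤ 2+2.
L = (135 + 162·x + 81·x^2)·Dx + (99 + 261·x + 243·x^2 + 81·x^3)·Dx^2 + (15 + 18·x + 9·x^2)·Dx^3 + (11 + 29·x + 27·x^2 + 9·x^3)·Dx^4  (order 4).
h: a_k = -1, 2, 7/2, 2/3, -31/8, 2/5, 163/240, 2/7, …
ICs: h(0) = -1, h′(0) = 2, h′′(0) = 7, h′′′(0) = 4.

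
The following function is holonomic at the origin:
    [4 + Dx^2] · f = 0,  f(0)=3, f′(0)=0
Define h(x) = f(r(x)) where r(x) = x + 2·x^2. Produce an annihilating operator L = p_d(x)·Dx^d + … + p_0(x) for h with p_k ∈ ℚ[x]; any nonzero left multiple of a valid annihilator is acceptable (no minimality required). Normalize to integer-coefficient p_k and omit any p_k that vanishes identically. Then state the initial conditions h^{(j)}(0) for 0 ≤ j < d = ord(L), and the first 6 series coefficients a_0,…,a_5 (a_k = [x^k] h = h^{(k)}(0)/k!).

f: a_k = 3, 0, -6, 0, 2, 0, …
h₀=f(r): pull back L_f along r ⇒ L₀.
L = (4 + 48·x + 192·x^2 + 256·x^3) - 4·Dx + (1 + 4·x)·Dx^2  (order 2).
h: a_k = 3, 0, -6, -24, -22, 16, …
ICs: h(0) = 3, h′(0) = 0.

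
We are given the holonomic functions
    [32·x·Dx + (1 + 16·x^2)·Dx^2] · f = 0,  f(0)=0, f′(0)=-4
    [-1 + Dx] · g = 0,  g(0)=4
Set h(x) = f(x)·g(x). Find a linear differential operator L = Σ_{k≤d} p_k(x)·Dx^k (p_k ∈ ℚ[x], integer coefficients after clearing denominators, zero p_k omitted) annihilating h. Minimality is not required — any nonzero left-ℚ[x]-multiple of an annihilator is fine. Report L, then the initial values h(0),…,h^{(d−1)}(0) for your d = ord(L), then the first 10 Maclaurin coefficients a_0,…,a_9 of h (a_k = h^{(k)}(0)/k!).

f: a_k = 0, -4, 0, 64/3, 0, -1024/5, 0, 16384/7, 0, -262144/9, …
g: a_k = 4, 4, 2, 2/3, 1/6, 1/30, 1/180, 1/1260, 1/10080, 1/90720, …
f·g: L₀ = L_f ⊗_s L_g, ord ≤ 2·1.
L = (1 - 32·x + 16·x^2) + (-2 + 32·x - 32·x^2)·Dx + (1 + 16·x^2)·Dx^2  (order 2).
h: a_k = 0, -16, -16, 232/3, 248/3, -3886/5, -7246/9, 940403/105, 581267/63, -169134311/1512, …
ICs: h(0) = 0, h′(0) = -16.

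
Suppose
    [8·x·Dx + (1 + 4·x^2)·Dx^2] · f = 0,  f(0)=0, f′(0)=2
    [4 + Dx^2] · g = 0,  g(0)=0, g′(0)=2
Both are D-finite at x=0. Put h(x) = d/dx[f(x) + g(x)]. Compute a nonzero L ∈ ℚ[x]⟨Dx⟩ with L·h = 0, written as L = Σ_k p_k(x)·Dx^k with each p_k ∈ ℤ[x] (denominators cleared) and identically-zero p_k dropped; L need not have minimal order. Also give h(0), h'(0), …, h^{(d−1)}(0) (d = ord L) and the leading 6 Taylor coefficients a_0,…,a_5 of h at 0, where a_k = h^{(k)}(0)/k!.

f: a_k = 0, 2, 0, -8/3, 0, 32/5, …
g: a_k = 0, 2, 0, -4/3, 0, 4/15, …
Weyl lclm of L_f,L_g ⇒ L₀ (ord ≤ 4).
h₀' ⇒ L via d/dx closure of L₀.
L = (-352·x + 1792·x^3 + 512·x^5) + (-4 + 112·x^2 + 576·x^4 + 256·x^6)·Dx + (-88·x + 448·x^3 + 128·x^5)·Dx^2 + (-1 + 28·x^2 + 144·x^4 + 64·x^6)·Dx^3  (order 3).
h: a_k = 4, 0, -12, 0, 100/3, 0, …
ICs: h(0) = 4, h′(0) = 0, h′′(0) = -24.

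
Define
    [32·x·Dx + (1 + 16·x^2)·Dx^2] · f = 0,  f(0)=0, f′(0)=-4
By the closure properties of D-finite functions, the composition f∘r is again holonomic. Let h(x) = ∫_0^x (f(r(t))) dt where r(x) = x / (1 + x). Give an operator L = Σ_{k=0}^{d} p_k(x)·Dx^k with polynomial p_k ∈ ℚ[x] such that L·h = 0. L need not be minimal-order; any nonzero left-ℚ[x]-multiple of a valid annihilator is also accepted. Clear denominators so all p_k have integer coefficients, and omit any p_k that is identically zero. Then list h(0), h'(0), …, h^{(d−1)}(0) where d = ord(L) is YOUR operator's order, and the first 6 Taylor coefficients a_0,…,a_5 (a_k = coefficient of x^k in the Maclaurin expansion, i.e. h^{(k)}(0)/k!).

L = (2 + 34·x)·Dx^2 + (1 + 2·x + 17·x^2)·Dx^3  (order 3).
h: a_k = 0, 0, -2, 4/3, 13/3, -12, …
ICs: h(0) = 0, h′(0) = 0, h′′(0) = -4.

f: a_k = 0, -4, 0, 64/3, 0, -1024/5, …
L₀ from L_f via x↦r, Dx↦r'^{-1}Dx.
∫: right-multiply L₀ by Dx.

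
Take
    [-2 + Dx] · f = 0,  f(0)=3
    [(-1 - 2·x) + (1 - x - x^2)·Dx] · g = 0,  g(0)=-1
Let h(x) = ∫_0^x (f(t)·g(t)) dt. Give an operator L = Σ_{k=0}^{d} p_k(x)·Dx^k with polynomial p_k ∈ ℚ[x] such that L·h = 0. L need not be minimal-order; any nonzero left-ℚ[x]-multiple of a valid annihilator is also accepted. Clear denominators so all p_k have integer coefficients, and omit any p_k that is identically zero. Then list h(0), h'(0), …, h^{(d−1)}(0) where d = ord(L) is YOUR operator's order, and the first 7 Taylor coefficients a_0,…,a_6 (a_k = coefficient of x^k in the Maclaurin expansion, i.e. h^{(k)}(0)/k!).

f: a_k = 3, 6, 6, 4, 2, 4/5, 4/15, …
g: a_k = -1, -1, -2, -3, -5, -8, -13, …
f·g: L₀ = L_f ⊗_s L_g, ord ≤ 1·1.
∫: right-multiply L₀ by Dx.
L = (3 - 2·x^2)·Dx + (-1 + x + x^2)·Dx^2  (order 2).
h: a_k = 0, -3, -9/2, -6, -31/4, -51/5, -69/5, …
ICs: h(0) = 0, h′(0) = -3.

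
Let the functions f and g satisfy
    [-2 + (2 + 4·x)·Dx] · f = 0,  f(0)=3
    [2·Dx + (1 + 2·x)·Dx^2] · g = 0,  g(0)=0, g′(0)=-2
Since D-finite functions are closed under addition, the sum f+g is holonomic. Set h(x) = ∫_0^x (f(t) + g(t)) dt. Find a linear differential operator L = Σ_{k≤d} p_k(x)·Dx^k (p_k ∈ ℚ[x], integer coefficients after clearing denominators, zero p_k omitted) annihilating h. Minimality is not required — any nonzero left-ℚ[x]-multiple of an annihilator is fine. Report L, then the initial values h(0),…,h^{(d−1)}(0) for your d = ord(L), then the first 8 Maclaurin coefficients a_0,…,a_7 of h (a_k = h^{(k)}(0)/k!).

L = 2·Dx^2 + (5 + 10·x)·Dx^3 + (1 + 4·x + 4·x^2)·Dx^4  (order 4).
h: a_k = 0, 3, 1/2, 1/6, -7/24, 17/40, -151/240, 323/336, …
ICs: h(0) = 0, h′(0) = 3, h′′(0) = 1, h′′′(0) = 1.

f: a_k = 3, 3, -3/2, 3/2, -15/8, 21/8, -63/16, 99/16, …
g: a_k = 0, -2, 2, -8/3, 4, -32/5, 32/3, -128/7, …
Sum ⇒ L₀ = lclm(L_f,L_g) in ℚ(x)⟨Dx⟩.
Integrate: L := L₀·Dx.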